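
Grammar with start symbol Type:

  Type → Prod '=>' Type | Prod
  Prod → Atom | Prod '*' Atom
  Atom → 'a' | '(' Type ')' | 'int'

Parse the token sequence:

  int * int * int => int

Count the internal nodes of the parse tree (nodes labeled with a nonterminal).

[Type [Prod [Prod [Prod [Atom int]] * [Atom int]] * [Atom int]] => [Type [Prod [Atom int]]]]

10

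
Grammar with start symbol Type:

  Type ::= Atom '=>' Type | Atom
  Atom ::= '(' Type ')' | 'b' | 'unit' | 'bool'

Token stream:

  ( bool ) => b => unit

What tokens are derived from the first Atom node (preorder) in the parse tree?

( bool )

[Type [Atom ( [Type [Atom bool]] )] => [Type [Atom b] => [Type [Atom unit]]]]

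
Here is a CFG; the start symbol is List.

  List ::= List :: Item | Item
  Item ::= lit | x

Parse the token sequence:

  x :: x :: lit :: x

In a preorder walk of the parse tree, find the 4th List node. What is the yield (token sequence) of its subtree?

x

[List [List [List [List [Item x]] :: [Item x]] :: [Item lit]] :: [Item x]]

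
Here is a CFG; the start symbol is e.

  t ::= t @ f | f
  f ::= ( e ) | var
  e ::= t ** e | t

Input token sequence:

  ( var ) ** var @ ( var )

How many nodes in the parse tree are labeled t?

[e [t [f ( [e [t [f var]]] )]] ** [e [t [t [f var]] @ [f ( [e [t [f var]]] )]]]]

5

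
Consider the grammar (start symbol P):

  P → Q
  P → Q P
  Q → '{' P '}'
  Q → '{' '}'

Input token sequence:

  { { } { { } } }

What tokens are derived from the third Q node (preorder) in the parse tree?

[P [Q { [P [Q { }] [P [Q { [P [Q { }]] }]]] }]]

{ { } }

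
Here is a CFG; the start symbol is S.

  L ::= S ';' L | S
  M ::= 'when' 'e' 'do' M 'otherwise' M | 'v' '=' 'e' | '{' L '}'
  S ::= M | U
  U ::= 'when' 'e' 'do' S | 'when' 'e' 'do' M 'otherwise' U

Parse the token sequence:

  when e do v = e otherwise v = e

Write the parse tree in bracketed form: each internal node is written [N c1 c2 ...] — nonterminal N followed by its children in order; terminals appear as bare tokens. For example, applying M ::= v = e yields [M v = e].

[S [M when e do [M v = e] otherwise [M v = e]]]

S
M
when e do M otherwise M
when e do v = e otherwise M
when e do v = e otherwise v = e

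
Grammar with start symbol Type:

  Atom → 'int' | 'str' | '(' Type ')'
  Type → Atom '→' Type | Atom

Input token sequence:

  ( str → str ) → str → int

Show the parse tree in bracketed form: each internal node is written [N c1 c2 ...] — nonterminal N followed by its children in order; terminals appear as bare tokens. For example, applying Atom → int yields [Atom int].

Type
Atom → Type
( Type ) → Type
( Atom → Type ) → Type
( str → Type ) → Type
( str → Atom ) → Type
( str → str ) → Type
( str → str ) → Atom → Type
( str → str ) → str → Type
( str → str ) → str → Atom
( str → str ) → str → int

[Type [Atom ( [Type [Atom str] → [Type [Atom str]]] )] → [Type [Atom str] → [Type [Atom int]]]]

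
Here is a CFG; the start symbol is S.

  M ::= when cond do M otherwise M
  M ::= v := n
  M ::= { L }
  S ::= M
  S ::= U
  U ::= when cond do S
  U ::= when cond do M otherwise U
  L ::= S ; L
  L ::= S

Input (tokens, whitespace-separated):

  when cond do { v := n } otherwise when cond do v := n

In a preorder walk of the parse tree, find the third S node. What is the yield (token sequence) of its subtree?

[S [U when cond do [M { [L [S [M v := n]]] }] otherwise [U when cond do [S [M v := n]]]]]

v := n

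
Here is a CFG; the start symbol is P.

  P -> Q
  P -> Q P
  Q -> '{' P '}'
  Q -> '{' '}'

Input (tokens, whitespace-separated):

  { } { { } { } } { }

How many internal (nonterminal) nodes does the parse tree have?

[P [Q { }] [P [Q { [P [Q { }] [P [Q { }]]] }] [P [Q { }]]]]

10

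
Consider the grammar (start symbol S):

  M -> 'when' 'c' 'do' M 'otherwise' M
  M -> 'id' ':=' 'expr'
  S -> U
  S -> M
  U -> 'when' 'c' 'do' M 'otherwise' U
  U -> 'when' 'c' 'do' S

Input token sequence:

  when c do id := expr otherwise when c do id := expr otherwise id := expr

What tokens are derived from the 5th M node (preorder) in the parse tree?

[S [M when c do [M id := expr] otherwise [M when c do [M id := expr] otherwise [M id := expr]]]]

id := expr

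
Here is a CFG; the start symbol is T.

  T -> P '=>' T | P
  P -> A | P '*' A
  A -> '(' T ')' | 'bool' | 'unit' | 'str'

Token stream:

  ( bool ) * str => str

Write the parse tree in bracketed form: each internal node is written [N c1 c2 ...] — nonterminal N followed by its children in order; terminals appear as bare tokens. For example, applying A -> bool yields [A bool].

[T [P [P [A ( [T [P [A bool]]] )]] * [A str]] => [T [P [A str]]]]

T
P => T
P * A => T
A * A => T
( T ) * A => T
( P ) * A => T
( A ) * A => T
( bool ) * A => T
( bool ) * str => T
( bool ) * str => P
( bool ) * str => A
( bool ) * str => str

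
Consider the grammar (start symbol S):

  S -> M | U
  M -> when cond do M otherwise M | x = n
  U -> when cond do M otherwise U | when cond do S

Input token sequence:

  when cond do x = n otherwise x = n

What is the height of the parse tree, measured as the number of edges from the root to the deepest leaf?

3

[S [M when cond do [M x = n] otherwise [M x = n]]]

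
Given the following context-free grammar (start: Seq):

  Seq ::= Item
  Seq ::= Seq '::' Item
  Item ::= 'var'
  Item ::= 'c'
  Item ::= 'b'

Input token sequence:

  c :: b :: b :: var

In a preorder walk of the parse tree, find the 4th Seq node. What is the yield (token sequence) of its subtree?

[Seq [Seq [Seq [Seq [Item c]] :: [Item b]] :: [Item b]] :: [Item var]]

c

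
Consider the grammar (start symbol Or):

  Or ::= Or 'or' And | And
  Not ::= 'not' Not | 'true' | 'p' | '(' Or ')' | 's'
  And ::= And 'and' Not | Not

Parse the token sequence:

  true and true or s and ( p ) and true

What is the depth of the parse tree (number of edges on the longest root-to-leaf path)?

[Or [Or [And [And [Not true]] and [Not true]]] or [And [And [And [Not s]] and [Not ( [Or [And [Not p]]] )]] and [Not true]]]

7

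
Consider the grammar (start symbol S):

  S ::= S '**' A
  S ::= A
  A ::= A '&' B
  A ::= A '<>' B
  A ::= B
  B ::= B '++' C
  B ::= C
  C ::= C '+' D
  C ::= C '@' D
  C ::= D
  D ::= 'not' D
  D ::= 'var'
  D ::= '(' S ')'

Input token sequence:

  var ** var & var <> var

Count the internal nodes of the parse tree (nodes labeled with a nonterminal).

18

[S [S [A [B [C [D var]]]]] ** [A [A [A [B [C [D var]]]] & [B [C [D var]]]] <> [B [C [D var]]]]]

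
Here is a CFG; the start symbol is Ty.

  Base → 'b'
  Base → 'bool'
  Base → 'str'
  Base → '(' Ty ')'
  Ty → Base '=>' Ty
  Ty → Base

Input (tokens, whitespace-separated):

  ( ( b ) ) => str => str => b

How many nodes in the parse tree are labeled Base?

6

[Ty [Base ( [Ty [Base ( [Ty [Base b]] )]] )] => [Ty [Base str] => [Ty [Base str] => [Ty [Base b]]]]]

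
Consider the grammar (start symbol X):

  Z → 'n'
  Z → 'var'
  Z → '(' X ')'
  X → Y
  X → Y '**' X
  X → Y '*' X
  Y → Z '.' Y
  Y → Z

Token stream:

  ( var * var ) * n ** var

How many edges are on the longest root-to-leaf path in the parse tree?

[X [Y [Z ( [X [Y [Z var]] * [X [Y [Z var]]]] )]] * [X [Y [Z n]] ** [X [Y [Z var]]]]]

7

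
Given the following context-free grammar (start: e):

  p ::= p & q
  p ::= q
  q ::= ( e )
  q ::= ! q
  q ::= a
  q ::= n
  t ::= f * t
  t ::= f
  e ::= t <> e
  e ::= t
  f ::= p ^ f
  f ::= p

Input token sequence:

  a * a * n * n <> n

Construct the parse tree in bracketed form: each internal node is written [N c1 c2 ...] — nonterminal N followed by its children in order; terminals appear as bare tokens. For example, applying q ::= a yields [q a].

[e [t [f [p [q a]]] * [t [f [p [q a]]] * [t [f [p [q n]]] * [t [f [p [q n]]]]]]] <> [e [t [f [p [q n]]]]]]

e
t <> e
f * t <> e
p * t <> e
q * t <> e
a * t <> e
a * f * t <> e
a * p * t <> e
a * q * t <> e
a * a * t <> e
a * a * f * t <> e
a * a * p * t <> e
a * a * q * t <> e
a * a * n * t <> e
a * a * n * f <> e
a * a * n * p <> e
a * a * n * q <> e
a * a * n * n <> e
a * a * n * n <> t
a * a * n * n <> f
a * a * n * n <> p
a * a * n * n <> q
a * a * n * n <> n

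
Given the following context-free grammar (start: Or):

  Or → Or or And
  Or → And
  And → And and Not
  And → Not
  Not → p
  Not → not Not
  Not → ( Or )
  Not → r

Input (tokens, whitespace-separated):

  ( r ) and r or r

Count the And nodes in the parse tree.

4

[Or [Or [And [And [Not ( [Or [And [Not r]]] )]] and [Not r]]] or [And [Not r]]]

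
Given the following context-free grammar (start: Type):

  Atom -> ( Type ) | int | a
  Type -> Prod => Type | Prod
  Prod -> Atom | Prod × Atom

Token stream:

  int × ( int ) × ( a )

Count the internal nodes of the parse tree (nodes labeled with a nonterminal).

[Type [Prod [Prod [Prod [Atom int]] × [Atom ( [Type [Prod [Atom int]]] )]] × [Atom ( [Type [Prod [Atom a]]] )]]]

13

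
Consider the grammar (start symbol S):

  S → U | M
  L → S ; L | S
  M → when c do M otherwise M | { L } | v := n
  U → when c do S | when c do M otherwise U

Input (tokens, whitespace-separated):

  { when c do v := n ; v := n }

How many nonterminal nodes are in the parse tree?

10

[S [M { [L [S [U when c do [S [M v := n]]]] ; [L [S [M v := n]]]] }]]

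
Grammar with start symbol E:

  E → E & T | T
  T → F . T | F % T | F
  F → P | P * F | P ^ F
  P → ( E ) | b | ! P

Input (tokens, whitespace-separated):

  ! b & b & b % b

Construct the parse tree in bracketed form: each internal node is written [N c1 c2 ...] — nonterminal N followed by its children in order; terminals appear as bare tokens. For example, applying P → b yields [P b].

E
E & T
E & T & T
T & T & T
F & T & T
P & T & T
! P & T & T
! b & T & T
! b & F & T
! b & P & T
! b & b & T
! b & b & F % T
! b & b & P % T
! b & b & b % T
! b & b & b % F
! b & b & b % P
! b & b & b % b

[E [E [E [T [F [P ! [P b]]]]] & [T [F [P b]]]] & [T [F [P b]] % [T [F [P b]]]]]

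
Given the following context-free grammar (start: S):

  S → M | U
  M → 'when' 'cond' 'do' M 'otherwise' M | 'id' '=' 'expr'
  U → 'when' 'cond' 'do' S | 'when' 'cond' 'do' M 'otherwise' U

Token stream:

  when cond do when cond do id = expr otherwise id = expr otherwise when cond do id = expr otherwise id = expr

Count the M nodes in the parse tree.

[S [M when cond do [M when cond do [M id = expr] otherwise [M id = expr]] otherwise [M when cond do [M id = expr] otherwise [M id = expr]]]]

7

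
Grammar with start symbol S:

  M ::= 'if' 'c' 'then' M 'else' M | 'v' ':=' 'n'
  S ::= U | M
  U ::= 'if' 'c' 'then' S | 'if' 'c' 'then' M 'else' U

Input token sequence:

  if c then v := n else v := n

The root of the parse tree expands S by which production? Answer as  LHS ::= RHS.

[S [M if c then [M v := n] else [M v := n]]]

S ::= M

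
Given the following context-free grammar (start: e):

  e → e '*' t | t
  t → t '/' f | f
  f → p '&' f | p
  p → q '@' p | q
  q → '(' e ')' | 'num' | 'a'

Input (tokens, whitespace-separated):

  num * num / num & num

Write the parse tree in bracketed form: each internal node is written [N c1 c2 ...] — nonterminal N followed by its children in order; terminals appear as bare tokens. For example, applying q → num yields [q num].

[e [e [t [f [p [q num]]]]] * [t [t [f [p [q num]]]] / [f [p [q num]] & [f [p [q num]]]]]]

e
e * t
t * t
f * t
p * t
q * t
num * t
num * t / f
num * f / f
num * p / f
num * q / f
num * num / f
num * num / p & f
num * num / q & f
num * num / num & f
num * num / num & p
num * num / num & q
num * num / num & num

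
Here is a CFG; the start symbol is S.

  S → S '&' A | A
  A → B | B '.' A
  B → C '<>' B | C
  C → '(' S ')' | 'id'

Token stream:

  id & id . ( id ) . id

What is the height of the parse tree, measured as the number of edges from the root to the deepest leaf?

[S [S [A [B [C id]]]] & [A [B [C id]] . [A [B [C ( [S [A [B [C id]]]] )]] . [A [B [C id]]]]]]

9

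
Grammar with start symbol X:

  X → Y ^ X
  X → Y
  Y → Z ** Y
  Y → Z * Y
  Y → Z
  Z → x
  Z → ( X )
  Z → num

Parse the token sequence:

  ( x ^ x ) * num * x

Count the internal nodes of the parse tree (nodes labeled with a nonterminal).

[X [Y [Z ( [X [Y [Z x]] ^ [X [Y [Z x]]]] )] * [Y [Z num] * [Y [Z x]]]]]

13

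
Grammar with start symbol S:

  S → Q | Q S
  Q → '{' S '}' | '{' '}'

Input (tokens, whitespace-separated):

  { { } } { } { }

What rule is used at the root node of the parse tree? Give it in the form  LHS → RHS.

S → Q S

[S [Q { [S [Q { }]] }] [S [Q { }] [S [Q { }]]]]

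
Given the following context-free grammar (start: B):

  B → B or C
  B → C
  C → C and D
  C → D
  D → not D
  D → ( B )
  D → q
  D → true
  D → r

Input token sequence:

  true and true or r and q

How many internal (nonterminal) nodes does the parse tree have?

[B [B [C [C [D true]] and [D true]]] or [C [C [D r]] and [D q]]]

10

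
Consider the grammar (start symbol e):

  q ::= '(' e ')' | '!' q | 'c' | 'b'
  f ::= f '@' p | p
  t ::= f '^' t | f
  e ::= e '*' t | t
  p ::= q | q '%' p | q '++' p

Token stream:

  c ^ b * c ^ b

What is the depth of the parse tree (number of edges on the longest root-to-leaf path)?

7

[e [e [t [f [p [q c]]] ^ [t [f [p [q b]]]]]] * [t [f [p [q c]]] ^ [t [f [p [q b]]]]]]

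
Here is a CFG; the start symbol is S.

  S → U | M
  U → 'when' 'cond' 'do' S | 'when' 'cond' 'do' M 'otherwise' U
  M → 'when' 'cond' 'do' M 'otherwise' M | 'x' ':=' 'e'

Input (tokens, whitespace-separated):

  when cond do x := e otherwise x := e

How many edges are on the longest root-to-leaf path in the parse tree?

[S [M when cond do [M x := e] otherwise [M x := e]]]

3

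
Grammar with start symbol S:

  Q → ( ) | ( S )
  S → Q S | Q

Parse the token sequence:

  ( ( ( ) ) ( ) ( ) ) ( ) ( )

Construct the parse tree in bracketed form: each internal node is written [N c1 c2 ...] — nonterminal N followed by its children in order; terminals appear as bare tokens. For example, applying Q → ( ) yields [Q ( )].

S
Q S
( S ) S
( Q S ) S
( ( S ) S ) S
( ( Q ) S ) S
( ( ( ) ) S ) S
( ( ( ) ) Q S ) S
( ( ( ) ) ( ) S ) S
( ( ( ) ) ( ) Q ) S
( ( ( ) ) ( ) ( ) ) S
( ( ( ) ) ( ) ( ) ) Q S
( ( ( ) ) ( ) ( ) ) ( ) S
( ( ( ) ) ( ) ( ) ) ( ) Q
( ( ( ) ) ( ) ( ) ) ( ) ( )

[S [Q ( [S [Q ( [S [Q ( )]] )] [S [Q ( )] [S [Q ( )]]]] )] [S [Q ( )] [S [Q ( )]]]]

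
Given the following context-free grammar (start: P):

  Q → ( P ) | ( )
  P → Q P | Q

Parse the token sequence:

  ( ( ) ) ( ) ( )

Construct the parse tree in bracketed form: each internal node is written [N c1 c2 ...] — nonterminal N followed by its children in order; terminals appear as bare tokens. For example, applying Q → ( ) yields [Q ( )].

[P [Q ( [P [Q ( )]] )] [P [Q ( )] [P [Q ( )]]]]

P
Q P
( P ) P
( Q ) P
( ( ) ) P
( ( ) ) Q P
( ( ) ) ( ) P
( ( ) ) ( ) Q
( ( ) ) ( ) ( )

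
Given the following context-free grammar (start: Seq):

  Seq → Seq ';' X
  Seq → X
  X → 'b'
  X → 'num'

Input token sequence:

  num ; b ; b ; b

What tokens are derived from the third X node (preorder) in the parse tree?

b

[Seq [Seq [Seq [Seq [X num]] ; [X b]] ; [X b]] ; [X b]]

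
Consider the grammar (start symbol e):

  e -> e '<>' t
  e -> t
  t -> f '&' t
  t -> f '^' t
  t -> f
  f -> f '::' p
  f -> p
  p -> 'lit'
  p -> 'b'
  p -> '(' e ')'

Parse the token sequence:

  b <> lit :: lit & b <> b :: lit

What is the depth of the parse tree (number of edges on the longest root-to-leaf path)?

[e [e [e [t [f [p b]]]] <> [t [f [f [p lit]] :: [p lit]] & [t [f [p b]]]]] <> [t [f [f [p b]] :: [p lit]]]]

6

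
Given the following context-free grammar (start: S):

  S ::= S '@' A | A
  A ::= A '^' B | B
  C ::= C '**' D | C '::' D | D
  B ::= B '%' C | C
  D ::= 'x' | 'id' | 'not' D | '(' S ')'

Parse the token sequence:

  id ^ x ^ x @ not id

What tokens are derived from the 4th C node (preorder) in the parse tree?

not id

[S [S [A [A [A [B [C [D id]]]] ^ [B [C [D x]]]] ^ [B [C [D x]]]]] @ [A [B [C [D not [D id]]]]]]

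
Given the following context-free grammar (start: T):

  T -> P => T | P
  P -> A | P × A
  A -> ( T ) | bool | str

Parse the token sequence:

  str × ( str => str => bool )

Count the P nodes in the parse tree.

[T [P [P [A str]] × [A ( [T [P [A str]] => [T [P [A str]] => [T [P [A bool]]]]] )]]]

5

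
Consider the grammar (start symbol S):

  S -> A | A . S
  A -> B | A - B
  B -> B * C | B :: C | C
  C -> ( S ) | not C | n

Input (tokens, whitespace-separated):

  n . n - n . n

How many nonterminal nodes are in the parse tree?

15

[S [A [B [C n]]] . [S [A [A [B [C n]]] - [B [C n]]] . [S [A [B [C n]]]]]]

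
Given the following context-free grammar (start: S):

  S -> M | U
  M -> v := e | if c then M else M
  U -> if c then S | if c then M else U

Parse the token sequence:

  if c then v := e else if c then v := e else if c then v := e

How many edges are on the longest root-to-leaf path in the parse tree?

6

[S [U if c then [M v := e] else [U if c then [M v := e] else [U if c then [S [M v := e]]]]]]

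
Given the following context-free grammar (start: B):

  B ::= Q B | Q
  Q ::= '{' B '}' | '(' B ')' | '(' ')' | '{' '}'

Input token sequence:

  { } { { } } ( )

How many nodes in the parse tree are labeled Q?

[B [Q { }] [B [Q { [B [Q { }]] }] [B [Q ( )]]]]

4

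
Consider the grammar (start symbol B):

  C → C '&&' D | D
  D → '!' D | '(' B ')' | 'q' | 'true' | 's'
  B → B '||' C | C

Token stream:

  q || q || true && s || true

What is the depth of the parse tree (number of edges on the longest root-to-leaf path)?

[B [B [B [B [C [D q]]] || [C [D q]]] || [C [C [D true]] && [D s]]] || [C [D true]]]

6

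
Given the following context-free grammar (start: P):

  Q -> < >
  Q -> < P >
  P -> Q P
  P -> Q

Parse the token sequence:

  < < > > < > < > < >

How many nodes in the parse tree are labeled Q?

5

[P [Q < [P [Q < >]] >] [P [Q < >] [P [Q < >] [P [Q < >]]]]]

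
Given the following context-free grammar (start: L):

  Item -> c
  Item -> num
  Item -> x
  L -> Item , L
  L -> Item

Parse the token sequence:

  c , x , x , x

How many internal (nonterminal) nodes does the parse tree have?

8

[L [Item c] , [L [Item x] , [L [Item x] , [L [Item x]]]]]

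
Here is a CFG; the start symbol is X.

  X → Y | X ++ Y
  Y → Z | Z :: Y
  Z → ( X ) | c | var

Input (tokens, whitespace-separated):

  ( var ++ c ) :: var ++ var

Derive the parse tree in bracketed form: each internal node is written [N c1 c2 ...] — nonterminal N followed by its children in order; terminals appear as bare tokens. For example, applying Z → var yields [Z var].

[X [X [Y [Z ( [X [X [Y [Z var]]] ++ [Y [Z c]]] )] :: [Y [Z var]]]] ++ [Y [Z var]]]

X
X ++ Y
Y ++ Y
Z :: Y ++ Y
( X ) :: Y ++ Y
( X ++ Y ) :: Y ++ Y
( Y ++ Y ) :: Y ++ Y
( Z ++ Y ) :: Y ++ Y
( var ++ Y ) :: Y ++ Y
( var ++ Z ) :: Y ++ Y
( var ++ c ) :: Y ++ Y
( var ++ c ) :: Z ++ Y
( var ++ c ) :: var ++ Y
( var ++ c ) :: var ++ Z
( var ++ c ) :: var ++ var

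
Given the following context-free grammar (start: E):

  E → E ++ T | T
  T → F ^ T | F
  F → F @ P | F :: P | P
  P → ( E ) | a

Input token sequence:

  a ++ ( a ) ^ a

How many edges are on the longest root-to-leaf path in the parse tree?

[E [E [T [F [P a]]]] ++ [T [F [P ( [E [T [F [P a]]]] )]] ^ [T [F [P a]]]]]

8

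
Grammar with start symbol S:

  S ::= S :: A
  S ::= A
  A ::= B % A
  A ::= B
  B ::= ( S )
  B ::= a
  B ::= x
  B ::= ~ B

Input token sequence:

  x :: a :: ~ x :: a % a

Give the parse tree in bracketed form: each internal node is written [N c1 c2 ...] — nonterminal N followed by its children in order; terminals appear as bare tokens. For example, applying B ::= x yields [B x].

S
S :: A
S :: A :: A
S :: A :: A :: A
A :: A :: A :: A
B :: A :: A :: A
x :: A :: A :: A
x :: B :: A :: A
x :: a :: A :: A
x :: a :: B :: A
x :: a :: ~ B :: A
x :: a :: ~ x :: A
x :: a :: ~ x :: B % A
x :: a :: ~ x :: a % A
x :: a :: ~ x :: a % B
x :: a :: ~ x :: a % a

[S [S [S [S [A [B x]]] :: [A [B a]]] :: [A [B ~ [B x]]]] :: [A [B a] % [A [B a]]]]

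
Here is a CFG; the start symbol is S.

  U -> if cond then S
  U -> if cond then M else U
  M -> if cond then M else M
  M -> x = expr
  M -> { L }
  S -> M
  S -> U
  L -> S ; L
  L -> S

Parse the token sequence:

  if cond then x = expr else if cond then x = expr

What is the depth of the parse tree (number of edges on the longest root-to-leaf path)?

[S [U if cond then [M x = expr] else [U if cond then [S [M x = expr]]]]]

5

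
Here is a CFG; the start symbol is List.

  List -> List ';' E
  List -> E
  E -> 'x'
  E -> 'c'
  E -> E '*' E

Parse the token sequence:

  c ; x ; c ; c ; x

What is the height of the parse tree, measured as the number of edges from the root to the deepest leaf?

6

[List [List [List [List [List [E c]] ; [E x]] ; [E c]] ; [E c]] ; [E x]]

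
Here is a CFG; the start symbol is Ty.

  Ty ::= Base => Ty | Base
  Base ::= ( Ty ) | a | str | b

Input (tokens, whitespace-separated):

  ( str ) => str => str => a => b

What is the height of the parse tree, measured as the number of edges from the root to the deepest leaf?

6

[Ty [Base ( [Ty [Base str]] )] => [Ty [Base str] => [Ty [Base str] => [Ty [Base a] => [Ty [Base b]]]]]]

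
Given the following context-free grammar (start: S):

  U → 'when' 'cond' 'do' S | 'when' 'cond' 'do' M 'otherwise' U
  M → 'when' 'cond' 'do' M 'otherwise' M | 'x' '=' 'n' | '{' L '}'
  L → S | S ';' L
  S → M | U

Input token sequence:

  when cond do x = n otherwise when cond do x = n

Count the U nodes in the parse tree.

2

[S [U when cond do [M x = n] otherwise [U when cond do [S [M x = n]]]]]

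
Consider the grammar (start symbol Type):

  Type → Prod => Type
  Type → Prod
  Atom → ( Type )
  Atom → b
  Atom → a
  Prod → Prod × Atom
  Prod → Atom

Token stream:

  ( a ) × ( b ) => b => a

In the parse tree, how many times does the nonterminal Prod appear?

[Type [Prod [Prod [Atom ( [Type [Prod [Atom a]]] )]] × [Atom ( [Type [Prod [Atom b]]] )]] => [Type [Prod [Atom b]] => [Type [Prod [Atom a]]]]]

6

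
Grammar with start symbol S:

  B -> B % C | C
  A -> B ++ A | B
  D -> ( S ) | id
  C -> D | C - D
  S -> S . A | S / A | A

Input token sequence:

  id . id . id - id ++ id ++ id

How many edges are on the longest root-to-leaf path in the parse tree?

[S [S [S [A [B [C [D id]]]]] . [A [B [C [D id]]]]] . [A [B [C [C [D id]] - [D id]]] ++ [A [B [C [D id]]] ++ [A [B [C [D id]]]]]]]

7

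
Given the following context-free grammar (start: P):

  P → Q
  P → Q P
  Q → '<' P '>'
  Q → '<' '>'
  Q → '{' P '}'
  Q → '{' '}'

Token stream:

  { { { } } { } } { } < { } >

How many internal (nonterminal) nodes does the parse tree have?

[P [Q { [P [Q { [P [Q { }]] }] [P [Q { }]]] }] [P [Q { }] [P [Q < [P [Q { }]] >]]]]

14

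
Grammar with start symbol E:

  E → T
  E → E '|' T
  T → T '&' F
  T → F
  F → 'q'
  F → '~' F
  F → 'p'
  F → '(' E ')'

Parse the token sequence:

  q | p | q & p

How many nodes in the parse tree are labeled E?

3

[E [E [E [T [F q]]] | [T [F p]]] | [T [T [F q]] & [F p]]]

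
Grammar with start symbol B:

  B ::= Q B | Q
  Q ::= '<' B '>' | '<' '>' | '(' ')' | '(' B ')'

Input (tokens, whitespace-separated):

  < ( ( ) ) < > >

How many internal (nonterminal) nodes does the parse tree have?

8

[B [Q < [B [Q ( [B [Q ( )]] )] [B [Q < >]]] >]]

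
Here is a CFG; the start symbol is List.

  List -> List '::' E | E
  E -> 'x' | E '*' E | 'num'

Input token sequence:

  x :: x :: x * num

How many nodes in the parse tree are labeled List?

3

[List [List [List [E x]] :: [E x]] :: [E [E x] * [E num]]]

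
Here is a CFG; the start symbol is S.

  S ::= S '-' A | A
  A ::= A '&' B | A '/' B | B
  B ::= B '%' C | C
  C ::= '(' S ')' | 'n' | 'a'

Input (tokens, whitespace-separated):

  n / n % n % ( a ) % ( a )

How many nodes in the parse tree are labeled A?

[S [A [A [B [C n]]] / [B [B [B [B [C n]] % [C n]] % [C ( [S [A [B [C a]]]] )]] % [C ( [S [A [B [C a]]]] )]]]]

4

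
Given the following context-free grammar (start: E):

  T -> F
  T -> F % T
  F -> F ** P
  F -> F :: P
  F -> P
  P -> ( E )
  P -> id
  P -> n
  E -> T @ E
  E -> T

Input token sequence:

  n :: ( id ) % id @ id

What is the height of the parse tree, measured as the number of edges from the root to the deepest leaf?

[E [T [F [F [P n]] :: [P ( [E [T [F [P id]]]] )]] % [T [F [P id]]]] @ [E [T [F [P id]]]]]

8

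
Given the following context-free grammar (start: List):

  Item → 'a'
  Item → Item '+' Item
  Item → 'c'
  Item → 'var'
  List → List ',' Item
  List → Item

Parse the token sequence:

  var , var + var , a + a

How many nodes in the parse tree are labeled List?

[List [List [List [Item var]] , [Item [Item var] + [Item var]]] , [Item [Item a] + [Item a]]]

3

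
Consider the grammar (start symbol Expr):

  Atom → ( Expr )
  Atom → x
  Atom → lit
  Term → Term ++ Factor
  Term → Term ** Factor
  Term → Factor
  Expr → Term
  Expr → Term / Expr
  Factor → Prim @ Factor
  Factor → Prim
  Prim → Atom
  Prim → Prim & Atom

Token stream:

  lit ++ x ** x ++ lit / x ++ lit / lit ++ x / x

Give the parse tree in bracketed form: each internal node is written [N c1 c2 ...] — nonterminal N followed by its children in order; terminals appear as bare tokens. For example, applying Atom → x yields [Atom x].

[Expr [Term [Term [Term [Term [Factor [Prim [Atom lit]]]] ++ [Factor [Prim [Atom x]]]] ** [Factor [Prim [Atom x]]]] ++ [Factor [Prim [Atom lit]]]] / [Expr [Term [Term [Factor [Prim [Atom x]]]] ++ [Factor [Prim [Atom lit]]]] / [Expr [Term [Term [Factor [Prim [Atom lit]]]] ++ [Factor [Prim [Atom x]]]] / [Expr [Term [Factor [Prim [Atom x]]]]]]]]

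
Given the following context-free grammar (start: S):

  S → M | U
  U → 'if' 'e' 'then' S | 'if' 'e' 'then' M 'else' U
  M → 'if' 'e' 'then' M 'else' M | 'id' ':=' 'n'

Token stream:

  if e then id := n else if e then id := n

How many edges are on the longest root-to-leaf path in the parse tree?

[S [U if e then [M id := n] else [U if e then [S [M id := n]]]]]

5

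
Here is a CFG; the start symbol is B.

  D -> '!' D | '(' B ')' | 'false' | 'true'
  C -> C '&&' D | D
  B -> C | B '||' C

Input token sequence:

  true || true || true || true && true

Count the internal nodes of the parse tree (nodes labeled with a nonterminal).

14

[B [B [B [B [C [D true]]] || [C [D true]]] || [C [D true]]] || [C [C [D true]] && [D true]]]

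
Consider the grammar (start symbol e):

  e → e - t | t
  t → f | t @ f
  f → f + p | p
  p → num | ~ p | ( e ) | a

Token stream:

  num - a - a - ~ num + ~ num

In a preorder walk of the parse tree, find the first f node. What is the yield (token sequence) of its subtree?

num

[e [e [e [e [t [f [p num]]]] - [t [f [p a]]]] - [t [f [p a]]]] - [t [f [f [p ~ [p num]]] + [p ~ [p num]]]]]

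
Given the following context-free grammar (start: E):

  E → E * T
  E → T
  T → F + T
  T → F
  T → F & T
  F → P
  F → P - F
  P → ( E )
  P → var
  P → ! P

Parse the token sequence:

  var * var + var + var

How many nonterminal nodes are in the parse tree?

14

[E [E [T [F [P var]]]] * [T [F [P var]] + [T [F [P var]] + [T [F [P var]]]]]]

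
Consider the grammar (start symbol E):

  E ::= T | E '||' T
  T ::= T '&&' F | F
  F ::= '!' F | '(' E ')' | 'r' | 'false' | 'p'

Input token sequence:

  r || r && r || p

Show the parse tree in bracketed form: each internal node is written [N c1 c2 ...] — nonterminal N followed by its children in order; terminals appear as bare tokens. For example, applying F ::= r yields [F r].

E
E || T
E || T || T
T || T || T
F || T || T
r || T || T
r || T && F || T
r || F && F || T
r || r && F || T
r || r && r || T
r || r && r || F
r || r && r || p

[E [E [E [T [F r]]] || [T [T [F r]] && [F r]]] || [T [F p]]]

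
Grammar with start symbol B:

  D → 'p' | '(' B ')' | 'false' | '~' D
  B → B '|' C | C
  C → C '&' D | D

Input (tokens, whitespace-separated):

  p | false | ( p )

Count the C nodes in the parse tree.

4

[B [B [B [C [D p]]] | [C [D false]]] | [C [D ( [B [C [D p]]] )]]]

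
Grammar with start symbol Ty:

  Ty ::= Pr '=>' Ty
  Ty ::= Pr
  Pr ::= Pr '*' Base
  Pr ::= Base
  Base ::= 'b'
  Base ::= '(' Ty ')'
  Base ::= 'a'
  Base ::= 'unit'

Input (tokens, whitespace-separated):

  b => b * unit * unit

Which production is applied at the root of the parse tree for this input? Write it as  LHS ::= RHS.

[Ty [Pr [Base b]] => [Ty [Pr [Pr [Pr [Base b]] * [Base unit]] * [Base unit]]]]

Ty ::= Pr '=>' Ty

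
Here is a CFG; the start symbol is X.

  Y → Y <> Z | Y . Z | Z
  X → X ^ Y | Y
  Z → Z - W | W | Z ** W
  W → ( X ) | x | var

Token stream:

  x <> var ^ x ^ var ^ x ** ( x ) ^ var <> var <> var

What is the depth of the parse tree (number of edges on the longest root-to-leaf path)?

9

[X [X [X [X [X [Y [Y [Z [W x]]] <> [Z [W var]]]] ^ [Y [Z [W x]]]] ^ [Y [Z [W var]]]] ^ [Y [Z [Z [W x]] ** [W ( [X [Y [Z [W x]]]] )]]]] ^ [Y [Y [Y [Z [W var]]] <> [Z [W var]]] <> [Z [W var]]]]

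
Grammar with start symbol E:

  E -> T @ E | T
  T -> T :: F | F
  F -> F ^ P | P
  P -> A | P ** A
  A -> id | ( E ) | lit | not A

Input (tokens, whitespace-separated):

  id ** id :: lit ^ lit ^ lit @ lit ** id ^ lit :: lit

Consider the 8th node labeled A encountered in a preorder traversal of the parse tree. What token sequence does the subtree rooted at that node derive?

[E [T [T [F [P [P [A id]] ** [A id]]]] :: [F [F [F [P [A lit]]] ^ [P [A lit]]] ^ [P [A lit]]]] @ [E [T [T [F [F [P [P [A lit]] ** [A id]]] ^ [P [A lit]]]] :: [F [P [A lit]]]]]]

lit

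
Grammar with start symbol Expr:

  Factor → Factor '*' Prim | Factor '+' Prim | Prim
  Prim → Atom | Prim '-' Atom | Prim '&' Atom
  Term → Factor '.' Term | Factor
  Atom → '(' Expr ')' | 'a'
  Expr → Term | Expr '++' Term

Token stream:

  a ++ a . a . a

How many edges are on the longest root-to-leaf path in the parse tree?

[Expr [Expr [Term [Factor [Prim [Atom a]]]]] ++ [Term [Factor [Prim [Atom a]]] . [Term [Factor [Prim [Atom a]]] . [Term [Factor [Prim [Atom a]]]]]]]

7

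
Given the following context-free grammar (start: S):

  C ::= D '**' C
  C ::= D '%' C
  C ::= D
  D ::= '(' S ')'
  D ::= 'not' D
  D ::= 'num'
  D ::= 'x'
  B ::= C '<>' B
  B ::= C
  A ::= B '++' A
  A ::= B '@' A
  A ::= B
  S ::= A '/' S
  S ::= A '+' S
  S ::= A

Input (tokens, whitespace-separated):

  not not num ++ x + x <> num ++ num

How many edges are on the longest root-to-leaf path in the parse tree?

7

[S [A [B [C [D not [D not [D num]]]]] ++ [A [B [C [D x]]]]] + [S [A [B [C [D x]] <> [B [C [D num]]]] ++ [A [B [C [D num]]]]]]]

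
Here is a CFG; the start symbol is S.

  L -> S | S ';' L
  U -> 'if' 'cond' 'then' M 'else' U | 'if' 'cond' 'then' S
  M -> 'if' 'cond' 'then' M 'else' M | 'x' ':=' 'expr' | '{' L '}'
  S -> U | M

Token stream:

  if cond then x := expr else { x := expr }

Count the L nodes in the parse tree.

[S [M if cond then [M x := expr] else [M { [L [S [M x := expr]]] }]]]

1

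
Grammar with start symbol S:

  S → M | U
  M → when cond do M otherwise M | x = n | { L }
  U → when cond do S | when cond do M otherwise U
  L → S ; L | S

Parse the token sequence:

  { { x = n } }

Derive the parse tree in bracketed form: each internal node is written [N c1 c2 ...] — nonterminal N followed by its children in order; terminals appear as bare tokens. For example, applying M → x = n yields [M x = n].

[S [M { [L [S [M { [L [S [M x = n]]] }]]] }]]

S
M
{ L }
{ S }
{ M }
{ { L } }
{ { S } }
{ { M } }
{ { x = n } }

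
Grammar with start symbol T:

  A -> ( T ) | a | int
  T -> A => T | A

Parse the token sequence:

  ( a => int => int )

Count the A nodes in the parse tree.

[T [A ( [T [A a] => [T [A int] => [T [A int]]]] )]]

4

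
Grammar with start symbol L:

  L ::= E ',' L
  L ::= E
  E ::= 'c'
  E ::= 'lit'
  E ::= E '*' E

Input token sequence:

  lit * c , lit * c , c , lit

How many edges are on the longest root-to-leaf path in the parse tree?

5

[L [E [E lit] * [E c]] , [L [E [E lit] * [E c]] , [L [E c] , [L [E lit]]]]]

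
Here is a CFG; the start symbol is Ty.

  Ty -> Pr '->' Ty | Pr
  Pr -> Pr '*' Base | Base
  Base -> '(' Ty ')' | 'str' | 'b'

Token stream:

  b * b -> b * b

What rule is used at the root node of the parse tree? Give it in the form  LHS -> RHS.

Ty -> Pr '->' Ty

[Ty [Pr [Pr [Base b]] * [Base b]] -> [Ty [Pr [Pr [Base b]] * [Base b]]]]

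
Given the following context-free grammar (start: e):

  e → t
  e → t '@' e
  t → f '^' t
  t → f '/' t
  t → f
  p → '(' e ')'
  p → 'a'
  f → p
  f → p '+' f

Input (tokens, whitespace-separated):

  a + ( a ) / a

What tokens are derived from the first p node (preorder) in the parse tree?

a

[e [t [f [p a] + [f [p ( [e [t [f [p a]]]] )]]] / [t [f [p a]]]]]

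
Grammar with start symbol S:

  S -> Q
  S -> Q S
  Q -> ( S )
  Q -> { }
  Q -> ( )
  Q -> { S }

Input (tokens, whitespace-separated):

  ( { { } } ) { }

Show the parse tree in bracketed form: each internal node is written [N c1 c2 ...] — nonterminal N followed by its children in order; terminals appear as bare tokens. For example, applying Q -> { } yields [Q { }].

S
Q S
( S ) S
( Q ) S
( { S } ) S
( { Q } ) S
( { { } } ) S
( { { } } ) Q
( { { } } ) { }

[S [Q ( [S [Q { [S [Q { }]] }]] )] [S [Q { }]]]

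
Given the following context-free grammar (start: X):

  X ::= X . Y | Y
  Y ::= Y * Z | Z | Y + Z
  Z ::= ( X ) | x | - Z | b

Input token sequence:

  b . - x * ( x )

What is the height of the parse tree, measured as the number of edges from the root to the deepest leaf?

[X [X [Y [Z b]]] . [Y [Y [Z - [Z x]]] * [Z ( [X [Y [Z x]]] )]]]

6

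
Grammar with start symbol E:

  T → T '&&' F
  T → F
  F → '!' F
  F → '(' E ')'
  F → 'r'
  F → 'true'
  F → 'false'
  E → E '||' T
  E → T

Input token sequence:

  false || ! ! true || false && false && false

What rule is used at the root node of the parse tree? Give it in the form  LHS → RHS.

[E [E [E [T [F false]]] || [T [F ! [F ! [F true]]]]] || [T [T [T [F false]] && [F false]] && [F false]]]

E → E '||' T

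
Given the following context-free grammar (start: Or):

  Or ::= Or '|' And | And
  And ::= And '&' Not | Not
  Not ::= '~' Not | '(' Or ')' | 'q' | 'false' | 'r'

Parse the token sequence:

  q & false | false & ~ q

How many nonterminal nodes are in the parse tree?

[Or [Or [And [And [Not q]] & [Not false]]] | [And [And [Not false]] & [Not ~ [Not q]]]]

11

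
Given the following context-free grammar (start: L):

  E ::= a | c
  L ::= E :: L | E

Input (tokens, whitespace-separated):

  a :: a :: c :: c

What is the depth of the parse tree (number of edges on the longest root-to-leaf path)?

5

[L [E a] :: [L [E a] :: [L [E c] :: [L [E c]]]]]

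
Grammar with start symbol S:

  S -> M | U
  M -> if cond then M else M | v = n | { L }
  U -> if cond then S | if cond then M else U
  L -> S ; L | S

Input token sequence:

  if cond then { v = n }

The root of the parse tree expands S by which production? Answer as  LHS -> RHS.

S -> U

[S [U if cond then [S [M { [L [S [M v = n]]] }]]]]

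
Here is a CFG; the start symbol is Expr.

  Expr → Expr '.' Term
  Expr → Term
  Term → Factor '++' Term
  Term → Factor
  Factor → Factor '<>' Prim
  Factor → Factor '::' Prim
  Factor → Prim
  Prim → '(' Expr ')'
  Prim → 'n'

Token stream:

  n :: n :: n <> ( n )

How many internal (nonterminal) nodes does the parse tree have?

14

[Expr [Term [Factor [Factor [Factor [Factor [Prim n]] :: [Prim n]] :: [Prim n]] <> [Prim ( [Expr [Term [Factor [Prim n]]]] )]]]]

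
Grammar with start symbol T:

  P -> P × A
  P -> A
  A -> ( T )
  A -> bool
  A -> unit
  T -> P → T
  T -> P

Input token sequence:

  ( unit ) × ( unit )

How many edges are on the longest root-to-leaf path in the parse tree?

7

[T [P [P [A ( [T [P [A unit]]] )]] × [A ( [T [P [A unit]]] )]]]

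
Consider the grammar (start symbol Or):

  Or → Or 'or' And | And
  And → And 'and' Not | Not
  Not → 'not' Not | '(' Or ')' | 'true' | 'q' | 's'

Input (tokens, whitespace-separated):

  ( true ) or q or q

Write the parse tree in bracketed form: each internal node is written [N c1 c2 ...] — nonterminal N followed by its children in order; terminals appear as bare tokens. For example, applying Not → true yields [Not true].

Or
Or or And
Or or And or And
And or And or And
Not or And or And
( Or ) or And or And
( And ) or And or And
( Not ) or And or And
( true ) or And or And
( true ) or Not or And
( true ) or q or And
( true ) or q or Not
( true ) or q or q

[Or [Or [Or [And [Not ( [Or [And [Not true]]] )]]] or [And [Not q]]] or [And [Not q]]]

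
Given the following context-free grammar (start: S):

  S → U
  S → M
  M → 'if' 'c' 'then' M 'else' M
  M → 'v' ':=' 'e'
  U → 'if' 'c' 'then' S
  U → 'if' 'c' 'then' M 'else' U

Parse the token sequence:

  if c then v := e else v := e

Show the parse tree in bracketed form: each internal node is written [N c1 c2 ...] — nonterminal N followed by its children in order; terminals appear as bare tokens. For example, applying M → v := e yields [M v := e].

S
M
if c then M else M
if c then v := e else M
if c then v := e else v := e

[S [M if c then [M v := e] else [M v := e]]]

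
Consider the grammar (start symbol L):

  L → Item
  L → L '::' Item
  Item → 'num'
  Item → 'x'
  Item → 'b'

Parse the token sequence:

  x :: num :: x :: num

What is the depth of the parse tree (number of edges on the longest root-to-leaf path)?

[L [L [L [L [Item x]] :: [Item num]] :: [Item x]] :: [Item num]]

5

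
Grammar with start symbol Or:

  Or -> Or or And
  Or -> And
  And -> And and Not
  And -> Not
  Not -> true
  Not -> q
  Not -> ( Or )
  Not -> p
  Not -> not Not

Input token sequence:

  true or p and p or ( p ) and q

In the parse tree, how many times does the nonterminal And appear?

6

[Or [Or [Or [And [Not true]]] or [And [And [Not p]] and [Not p]]] or [And [And [Not ( [Or [And [Not p]]] )]] and [Not q]]]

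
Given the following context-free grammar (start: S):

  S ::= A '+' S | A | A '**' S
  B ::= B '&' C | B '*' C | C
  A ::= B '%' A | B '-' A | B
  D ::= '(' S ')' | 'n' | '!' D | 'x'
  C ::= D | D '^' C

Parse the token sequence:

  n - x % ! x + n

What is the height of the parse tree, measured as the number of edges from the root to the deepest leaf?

8

[S [A [B [C [D n]]] - [A [B [C [D x]]] % [A [B [C [D ! [D x]]]]]]] + [S [A [B [C [D n]]]]]]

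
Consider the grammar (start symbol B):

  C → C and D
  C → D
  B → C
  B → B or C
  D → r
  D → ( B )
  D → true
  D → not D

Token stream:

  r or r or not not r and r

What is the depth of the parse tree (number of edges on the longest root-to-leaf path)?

6

[B [B [B [C [D r]]] or [C [D r]]] or [C [C [D not [D not [D r]]]] and [D r]]]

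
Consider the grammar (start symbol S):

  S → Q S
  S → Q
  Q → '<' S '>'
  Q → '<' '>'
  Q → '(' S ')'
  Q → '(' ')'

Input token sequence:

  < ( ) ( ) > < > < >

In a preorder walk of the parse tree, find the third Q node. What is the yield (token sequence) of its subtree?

( )

[S [Q < [S [Q ( )] [S [Q ( )]]] >] [S [Q < >] [S [Q < >]]]]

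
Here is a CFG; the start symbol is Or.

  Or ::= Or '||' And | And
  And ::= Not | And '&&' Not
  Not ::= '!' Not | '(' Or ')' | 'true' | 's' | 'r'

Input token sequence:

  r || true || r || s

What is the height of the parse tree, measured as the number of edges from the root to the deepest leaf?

[Or [Or [Or [Or [And [Not r]]] || [And [Not true]]] || [And [Not r]]] || [And [Not s]]]

6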